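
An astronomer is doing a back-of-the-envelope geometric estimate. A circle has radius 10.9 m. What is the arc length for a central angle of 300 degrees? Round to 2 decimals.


Shape: circular arc
Radius r = 10.9 m, Angle = 300 degrees
Formula: L = (angle/360) * 2 * pi * r
2 * pi * r = 21.8 * pi
L = (300/360) * 21.8 * pi
L = 18.166667 * pi
L = 57.07
57.07 m


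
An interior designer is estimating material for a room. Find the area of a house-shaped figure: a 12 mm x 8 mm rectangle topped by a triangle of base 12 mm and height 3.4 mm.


Composite shape: rectangle + triangle
Rectangle area = 12 * 8 = 96
Triangle area = 0.5 * 12 * 3.4 = 20.4
Total = 96 + 20.4
Total = 116.4
116.4 mm^2


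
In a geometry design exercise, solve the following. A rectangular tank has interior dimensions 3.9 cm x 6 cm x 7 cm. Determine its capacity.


Shape: rectangular prism
l = 3.9 cm, w = 6 cm, h = 7 cm
Formula: V = l * w * h
V = 3.9 * 6 * 7
V = 23.4 * 7
V = 163.8
163.8 cm^3


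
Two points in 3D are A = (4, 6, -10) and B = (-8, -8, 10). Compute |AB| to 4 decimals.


3D distance between two points
P1 = (4, 6, -10), P2 = (-8, -8, 10)
Formula: d = sqrt((x2-x1)^2 + (y2-y1)^2 + (z2-z1)^2)
dx = -8 - 4 = -12
dy = -8 - 6 = -14
dz = 10 - -10 = 20
dx^2 + dy^2 + dz^2 = 144 + 196 + 400 = 740
d = sqrt(740)
d = 27.2029
27.2029 units


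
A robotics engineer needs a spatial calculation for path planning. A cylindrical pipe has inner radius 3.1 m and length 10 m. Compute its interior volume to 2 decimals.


Shape: cylinder
Radius r = 3.1 m, Height h = 10 m
Formula: V = pi * r^2 * h
r^2 = 9.61
V = pi * 9.61 * 10
V = 96.1 * pi
V = 301.91
301.91 m^3


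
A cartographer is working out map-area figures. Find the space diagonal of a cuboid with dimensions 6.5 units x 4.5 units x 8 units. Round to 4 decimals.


Shape: rectangular box (space diagonal)
l = 6.5 units, w = 4.5 units, h = 8 units
Visualize: the diagonal of the base, then a right triangle with that diagonal and the height.
Formula: d = sqrt(l^2 + w^2 + h^2)
l^2 + w^2 + h^2 = 42.25 + 20.25 + 64 = 126.5
d = sqrt(126.5)
d = 11.2472
11.2472 units


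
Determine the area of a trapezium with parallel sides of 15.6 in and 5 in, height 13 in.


Shape: trapezoid
Parallel sides a = 15.6 in, b = 5 in; Height h = 13 in
Formula: A = (a + b) * h / 2
a + b = 15.6 + 5 = 20.6
A = 20.6 * 13 / 2
A = 267.8 / 2
A = 133.9
133.9 in^2


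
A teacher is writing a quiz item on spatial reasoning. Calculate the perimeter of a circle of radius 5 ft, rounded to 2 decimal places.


Shape: circle
Radius r = 5 ft
Formula: C = 2 * pi * r
C = 2 * pi * 5
C = 10 * pi
C = 31.42
31.42 ft


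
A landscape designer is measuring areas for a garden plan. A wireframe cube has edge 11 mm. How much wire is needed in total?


Shape: cube
Side s = 11 mm
A cube has 12 edges, all equal.
Formula: total edge length = 12 * s
Total = 12 * 11
Total = 132
132 mm


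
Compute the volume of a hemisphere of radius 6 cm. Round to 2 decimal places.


Shape: hemisphere (half of a sphere)
Radius r = 6 cm
Formula: V = (1/2) * (4/3) * pi * r^3 = (2/3) * pi * r^3
r^3 = 216
(2/3) * 216 = 144
V = 144 * pi
V = 452.39
452.39 cm^3


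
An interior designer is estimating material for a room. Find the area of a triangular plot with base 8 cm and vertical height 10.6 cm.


Shape: triangle
Base b = 8 cm, Height h = 10.6 cm
Formula: A = (1/2) * b * h
A = 0.5 * 8 * 10.6
A = 0.5 * 84.8
A = 42.4
42.4 cm^2


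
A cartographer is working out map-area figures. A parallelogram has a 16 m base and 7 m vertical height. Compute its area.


Shape: parallelogram
Base b = 16 m, Height h = 7 m
Formula: A = b * h
A = 16 * 7
A = 112
112 m^2


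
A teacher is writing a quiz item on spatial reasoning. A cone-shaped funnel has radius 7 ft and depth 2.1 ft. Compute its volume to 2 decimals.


Shape: cone
Radius r = 7 ft, Height h = 2.1 ft
Formula: V = (1/3) * pi * r^2 * h
r^2 = 49
pi * r^2 * h = pi * 49 * 2.1 = 102.9 * pi
V = 102.9 * pi / 3
V = 107.76
107.76 ft^3


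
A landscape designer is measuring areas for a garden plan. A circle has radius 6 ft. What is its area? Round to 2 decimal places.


Shape: circle
Radius r = 6 ft
Formula: A = pi * r^2
r^2 = 6^2 = 36
A = pi * 36
A = 113.1
113.1 ft^2


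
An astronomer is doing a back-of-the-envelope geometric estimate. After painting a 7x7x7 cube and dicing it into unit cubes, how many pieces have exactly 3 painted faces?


Large cube: 7 x 7 x 7, cut into unit cubes.
Cubes with 3 painted faces are at the corners. A cube always has 8 corners.
Count = 8
8 unit cubes


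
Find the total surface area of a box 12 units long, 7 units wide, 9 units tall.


Shape: rectangular prism
l = 12 units, w = 7 units, h = 9 units
Formula: SA = 2(lw + lh + wh)
lw = 84, lh = 108, wh = 63
lw + lh + wh = 255
SA = 2 * 255
SA = 510
510 units^2


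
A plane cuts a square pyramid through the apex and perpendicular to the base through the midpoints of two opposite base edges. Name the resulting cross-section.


Solid: square pyramid
Cutting plane: through the apex and perpendicular to the base through the midpoints of two opposite base edges
Visualize the intersection of the plane with the solid's surface.
The boundary of the cut region is a isosceles triangle.
isosceles triangle


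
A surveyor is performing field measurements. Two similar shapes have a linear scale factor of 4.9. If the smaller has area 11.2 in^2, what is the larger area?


Linear scale factor k = 4.9
Original area = 11.2 in^2
Rule: under a linear scaling by k, areas scale by k^2.
k^2 = 4.9^2 = 24.01
New area = 11.2 * 24.01
New area = 268.912
268.912 in^2


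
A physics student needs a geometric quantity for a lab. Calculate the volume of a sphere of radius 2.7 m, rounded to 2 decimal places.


Shape: sphere
Radius r = 2.7 m
Formula: V = (4/3) * pi * r^3
r^3 = 19.683
(4/3) * 19.683 = 26.244
V = 26.244 * pi
V = 82.45
82.45 m^3


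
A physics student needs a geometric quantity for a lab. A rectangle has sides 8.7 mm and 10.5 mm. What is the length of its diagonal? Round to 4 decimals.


Shape: rectangle (diagonal via Pythagoras)
Sides: 8.7 mm and 10.5 mm
Formula: d = sqrt(l^2 + w^2)
l^2 = 75.69, w^2 = 110.25
l^2 + w^2 = 185.94
d = sqrt(185.94)
d = 13.636
13.636 mm


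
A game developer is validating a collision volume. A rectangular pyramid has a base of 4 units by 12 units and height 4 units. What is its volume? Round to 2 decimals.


Shape: rectangular pyramid
Base: 4 units x 12 units, Height h = 4 units
Formula: V = (1/3) * base_area * h
base_area = 4 * 12 = 48
base_area * h = 48 * 4 = 192
V = 192 / 3
V = 64
64 units^3


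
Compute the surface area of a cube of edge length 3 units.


Shape: cube
Side s = 3 units
A cube has 6 square faces.
Formula: SA = 6 * s^2
s^2 = 9
SA = 6 * 9
SA = 54
54 units^2


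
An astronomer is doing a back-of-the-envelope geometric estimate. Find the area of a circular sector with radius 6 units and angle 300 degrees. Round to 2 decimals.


Shape: circular sector
Radius r = 6 units, Angle = 300 degrees
Formula: A = (angle/360) * pi * r^2
r^2 = 36
Fraction of circle = 300/360
A = (300/360) * pi * 36
A = 30 * pi
A = 94.25
94.25 units^2


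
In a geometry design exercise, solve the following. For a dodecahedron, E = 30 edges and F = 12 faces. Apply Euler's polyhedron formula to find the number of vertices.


Polyhedron: dodecahedron
Euler's formula for convex polyhedra: V - E + F = 2
Given: E = 30 edges and F = 12 faces
Solve for V:
V = 2 + E - F = 2 + 30 - 12 = 20
20 vertices


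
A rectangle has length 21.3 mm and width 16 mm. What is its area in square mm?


Shape: rectangle
Length l = 21.3 mm, Width w = 16 mm
Formula: A = l * w
A = 21.3 * 16
A = 340.8
340.8 mm^2


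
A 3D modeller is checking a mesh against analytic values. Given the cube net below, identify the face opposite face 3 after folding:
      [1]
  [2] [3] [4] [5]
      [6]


Net: cross layout. Take square 3 as the base (bottom).
Fold the four squares in the horizontal row up around 3: 2 -> left, 4 -> right, 5 wraps to the top.
Fold 1 and 6 up from 3: 1 -> back, 6 -> front.
Opposite pairs are therefore: (1, 6), (2, 4), (3, 5).
Face 3 is opposite face 5.
face 5


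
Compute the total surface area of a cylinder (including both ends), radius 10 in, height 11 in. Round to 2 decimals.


Shape: closed cylinder
Radius r = 10 in, Height h = 11 in
Formula: SA = 2*pi*r^2 + 2*pi*r*h = 2*pi*r*(r + h)
r + h = 21
2 * r * (r + h) = 2 * 10 * 21 = 420
SA = 420 * pi
SA = 1319.47
1319.47 in^2


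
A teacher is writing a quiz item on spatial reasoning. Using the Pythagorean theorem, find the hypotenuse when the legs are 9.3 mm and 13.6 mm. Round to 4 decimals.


Shape: right triangle
Legs a = 9.3 mm, b = 13.6 mm
Formula: c = sqrt(a^2 + b^2)
a^2 = 86.49, b^2 = 184.96
a^2 + b^2 = 271.45
c = sqrt(271.45)
c = 16.4757
16.4757 mm


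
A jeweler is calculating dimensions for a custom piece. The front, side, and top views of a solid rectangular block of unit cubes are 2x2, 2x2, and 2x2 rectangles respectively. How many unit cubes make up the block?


Orthographic views of a solid rectangular block:
Front view 2 x 2 -> length = 2, height = 2
Side view 2 x 2 -> width = 2, height = 2 (consistent)
Top view 2 x 2 -> confirms length = 2, width = 2
The block is 2 x 2 x 2.
Total unit cubes = 2 * 2 * 2 = 8
8 unit cubes


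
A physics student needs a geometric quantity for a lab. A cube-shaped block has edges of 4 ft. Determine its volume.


Shape: cube
Side s = 4 ft
Formula: V = s^3
V = 4 * 4 * 4
V = 16 * 4
V = 64
64 ft^3


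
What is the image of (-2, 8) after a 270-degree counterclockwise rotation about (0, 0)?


Transformation: rotation about the origin
Original point: (-2, 8)
Rule for 270 deg counterclockwise: (x, y) -> (y, -x)
Apply: (-2, 8) -> (8, 2)
(8, 2)


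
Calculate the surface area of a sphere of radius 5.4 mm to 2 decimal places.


Shape: sphere
Radius r = 5.4 mm
Formula: SA = 4 * pi * r^2
r^2 = 29.16
SA = 4 * pi * 29.16
SA = 116.64 * pi
SA = 366.44
366.44 mm^2


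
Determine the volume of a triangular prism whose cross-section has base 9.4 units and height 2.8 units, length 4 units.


Shape: triangular prism
Triangle base = 9.4 units, triangle height = 2.8 units, prism length L = 4 units
Formula: V = (1/2 * b * h_tri) * L
Cross-section area = 0.5 * 9.4 * 2.8 = 13.16
V = 13.16 * 4
V = 52.64
52.64 units^3


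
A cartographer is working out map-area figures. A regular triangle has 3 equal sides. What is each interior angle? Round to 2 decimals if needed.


Shape: regular triangle (3 sides)
Formula: interior angle = (n - 2) * 180 / n
(n - 2) = 1
(n - 2) * 180 = 180
angle = 180 / 3
angle = 60
60 degrees


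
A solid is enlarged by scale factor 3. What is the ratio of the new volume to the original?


Linear scale factor k = 3
Rule: under a linear scaling by k, volumes scale by k^3.
k^3 = 3 * 3 * 3
k^3 = 9 * 3
k^3 = 27
Volume scales by a factor of 27.
27 (dimensionless)


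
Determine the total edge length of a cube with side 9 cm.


Shape: cube
Side s = 9 cm
A cube has 12 edges, all equal.
Formula: total edge length = 12 * s
Total = 12 * 9
Total = 108
108 cm


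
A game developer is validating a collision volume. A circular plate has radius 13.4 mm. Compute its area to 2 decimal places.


Shape: circle
Radius r = 13.4 mm
Formula: A = pi * r^2
r^2 = 13.4^2 = 179.56
A = pi * 179.56
A = 564.1
564.1 mm^2


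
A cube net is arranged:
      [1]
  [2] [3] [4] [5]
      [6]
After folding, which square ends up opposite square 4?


Net: cross layout. Take square 3 as the base (bottom).
Fold the four squares in the horizontal row up around 3: 2 -> left, 4 -> right, 5 wraps to the top.
Fold 1 and 6 up from 3: 1 -> back, 6 -> front.
Opposite pairs are therefore: (1, 6), (2, 4), (3, 5).
Face 4 is opposite face 2.
face 2


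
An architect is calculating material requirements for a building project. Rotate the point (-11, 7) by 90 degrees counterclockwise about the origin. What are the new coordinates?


Transformation: rotation about the origin
Original point: (-11, 7)
Rule for 90 deg counterclockwise: (x, y) -> (-y, x)
Apply: (-11, 7) -> (-7, -11)
(-7, -11)


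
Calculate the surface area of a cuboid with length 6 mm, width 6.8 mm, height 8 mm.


Shape: rectangular prism
l = 6 mm, w = 6.8 mm, h = 8 mm
Formula: SA = 2(lw + lh + wh)
lw = 40.8, lh = 48, wh = 54.4
lw + lh + wh = 143.2
SA = 2 * 143.2
SA = 286.4
286.4 mm^2


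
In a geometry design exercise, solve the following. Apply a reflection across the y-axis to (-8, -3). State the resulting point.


Transformation: reflection
Original point: (-8, -3)
Rule for reflection over the y-axis: (x, y) -> (-x, y)
Apply: (-8, -3) -> (8, -3)
(8, -3)


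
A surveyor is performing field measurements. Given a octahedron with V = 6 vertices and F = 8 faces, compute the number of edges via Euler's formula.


Polyhedron: octahedron
Euler's formula for convex polyhedra: V - E + F = 2
Given: V = 6 vertices and F = 8 faces
Solve for E:
E = V + F - 2 = 6 + 8 - 2 = 12
12 edges


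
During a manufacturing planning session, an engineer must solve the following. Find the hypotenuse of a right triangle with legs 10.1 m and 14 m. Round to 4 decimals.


Shape: right triangle
Legs a = 10.1 m, b = 14 m
Formula: c = sqrt(a^2 + b^2)
a^2 = 102.01, b^2 = 196
a^2 + b^2 = 298.01
c = sqrt(298.01)
c = 17.263
17.263 m


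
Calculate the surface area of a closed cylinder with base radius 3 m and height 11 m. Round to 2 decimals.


Shape: closed cylinder
Radius r = 3 m, Height h = 11 m
Formula: SA = 2*pi*r^2 + 2*pi*r*h = 2*pi*r*(r + h)
r + h = 14
2 * r * (r + h) = 2 * 3 * 14 = 84
SA = 84 * pi
SA = 263.89
263.89 m^2


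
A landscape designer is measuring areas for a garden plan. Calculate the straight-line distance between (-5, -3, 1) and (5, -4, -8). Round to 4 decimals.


3D distance between two points
P1 = (-5, -3, 1), P2 = (5, -4, -8)
Formula: d = sqrt((x2-x1)^2 + (y2-y1)^2 + (z2-z1)^2)
dx = 5 - -5 = 10
dy = -4 - -3 = -1
dz = -8 - 1 = -9
dx^2 + dy^2 + dz^2 = 100 + 1 + 81 = 182
d = sqrt(182)
d = 13.4907
13.4907 units


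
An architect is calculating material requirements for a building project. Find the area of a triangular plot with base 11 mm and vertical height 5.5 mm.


Shape: triangle
Base b = 11 mm, Height h = 5.5 mm
Formula: A = (1/2) * b * h
A = 0.5 * 11 * 5.5
A = 0.5 * 60.5
A = 30.25
30.25 mm^2


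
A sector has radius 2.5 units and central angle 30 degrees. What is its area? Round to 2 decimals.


Shape: circular sector
Radius r = 2.5 units, Angle = 30 degrees
Formula: A = (angle/360) * pi * r^2
r^2 = 6.25
Fraction of circle = 30/360
A = (30/360) * pi * 6.25
A = 0.520833 * pi
A = 1.64
1.64 units^2


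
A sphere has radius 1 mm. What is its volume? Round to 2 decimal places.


Shape: sphere
Radius r = 1 mm
Formula: V = (4/3) * pi * r^3
r^3 = 1
(4/3) * 1 = 1.333333
V = 1.333333 * pi
V = 4.19
4.19 mm^3


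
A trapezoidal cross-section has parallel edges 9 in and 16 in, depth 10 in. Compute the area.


Shape: trapezoid
Parallel sides a = 9 in, b = 16 in; Height h = 10 in
Formula: A = (a + b) * h / 2
a + b = 9 + 16 = 25
A = 25 * 10 / 2
A = 250 / 2
A = 125
125 in^2


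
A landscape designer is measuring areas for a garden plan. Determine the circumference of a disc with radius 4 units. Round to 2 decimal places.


Shape: circle
Radius r = 4 units
Formula: C = 2 * pi * r
C = 2 * pi * 4
C = 8 * pi
C = 25.13
25.13 units


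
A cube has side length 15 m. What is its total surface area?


Shape: cube
Side s = 15 m
A cube has 6 square faces.
Formula: SA = 6 * s^2
s^2 = 225
SA = 6 * 225
SA = 1350
1350 m^2


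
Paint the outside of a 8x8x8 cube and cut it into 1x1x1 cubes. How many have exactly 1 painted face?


Large cube: 8 x 8 x 8, cut into unit cubes.
n = 8, so n - 2 = 6
Cubes with 1 painted face lie in the interior of each face.
A cube has 6 faces; each contributes (n - 2)^2 = 36 such cubes.
Count = 6 * 36 = 216
216 unit cubes


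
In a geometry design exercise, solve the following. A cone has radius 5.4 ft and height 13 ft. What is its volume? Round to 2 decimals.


Shape: cone
Radius r = 5.4 ft, Height h = 13 ft
Formula: V = (1/3) * pi * r^2 * h
r^2 = 29.16
pi * r^2 * h = pi * 29.16 * 13 = 379.08 * pi
V = 379.08 * pi / 3
V = 396.97
396.97 ft^3


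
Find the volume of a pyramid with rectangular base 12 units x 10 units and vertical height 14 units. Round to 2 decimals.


Shape: rectangular pyramid
Base: 12 units x 10 units, Height h = 14 units
Formula: V = (1/3) * base_area * h
base_area = 12 * 10 = 120
base_area * h = 120 * 14 = 1680
V = 1680 / 3
V = 560
560 units^3


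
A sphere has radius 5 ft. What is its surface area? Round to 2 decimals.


Shape: sphere
Radius r = 5 ft
Formula: SA = 4 * pi * r^2
r^2 = 25
SA = 4 * pi * 25
SA = 100 * pi
SA = 314.16
314.16 ft^2


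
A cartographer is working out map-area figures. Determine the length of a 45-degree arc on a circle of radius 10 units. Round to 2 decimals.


Shape: circular arc
Radius r = 10 units, Angle = 45 degrees
Formula: L = (angle/360) * 2 * pi * r
2 * pi * r = 20 * pi
L = (45/360) * 20 * pi
L = 2.5 * pi
L = 7.85
7.85 units


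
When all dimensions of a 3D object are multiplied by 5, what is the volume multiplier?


Linear scale factor k = 5
Rule: under a linear scaling by k, volumes scale by k^3.
k^3 = 5 * 5 * 5
k^3 = 25 * 5
k^3 = 125
Volume scales by a factor of 125.
125 (dimensionless)


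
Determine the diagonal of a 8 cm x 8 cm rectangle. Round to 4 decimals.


Shape: rectangle (diagonal via Pythagoras)
Sides: 8 cm and 8 cm
Formula: d = sqrt(l^2 + w^2)
l^2 = 64, w^2 = 64
l^2 + w^2 = 128
d = sqrt(128)
d = 11.3137
11.3137 cm


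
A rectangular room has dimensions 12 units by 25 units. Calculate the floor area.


Shape: rectangle
Length l = 12 units, Width w = 25 units
Formula: A = l * w
A = 12 * 25
A = 300
300 units^2


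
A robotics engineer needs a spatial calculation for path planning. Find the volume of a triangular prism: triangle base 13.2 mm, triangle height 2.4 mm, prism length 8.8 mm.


Shape: triangular prism
Triangle base = 13.2 mm, triangle height = 2.4 mm, prism length L = 8.8 mm
Formula: V = (1/2 * b * h_tri) * L
Cross-section area = 0.5 * 13.2 * 2.4 = 15.84
V = 15.84 * 8.8
V = 139.392
139.392 mm^3


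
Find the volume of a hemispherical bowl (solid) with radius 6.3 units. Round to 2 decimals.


Shape: hemisphere (half of a sphere)
Radius r = 6.3 units
Formula: V = (1/2) * (4/3) * pi * r^3 = (2/3) * pi * r^3
r^3 = 250.047
(2/3) * 250.047 = 166.698
V = 166.698 * pi
V = 523.7
523.7 units^3


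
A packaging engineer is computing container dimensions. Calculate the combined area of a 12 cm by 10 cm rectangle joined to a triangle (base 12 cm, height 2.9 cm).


Composite shape: rectangle + triangle
Rectangle area = 12 * 10 = 120
Triangle area = 0.5 * 12 * 2.9 = 17.4
Total = 120 + 17.4
Total = 137.4
137.4 cm^2


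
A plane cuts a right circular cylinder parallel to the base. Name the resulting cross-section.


Solid: right circular cylinder
Cutting plane: parallel to the base
Visualize the intersection of the plane with the solid's surface.
The boundary of the cut region is a circle.
circle


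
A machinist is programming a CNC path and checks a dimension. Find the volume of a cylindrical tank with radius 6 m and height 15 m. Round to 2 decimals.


Shape: cylinder
Radius r = 6 m, Height h = 15 m
Formula: V = pi * r^2 * h
r^2 = 36
V = pi * 36 * 15
V = 540 * pi
V = 1696.46
1696.46 m^3


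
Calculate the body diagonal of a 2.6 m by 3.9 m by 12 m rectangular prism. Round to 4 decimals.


Shape: rectangular box (space diagonal)
l = 2.6 m, w = 3.9 m, h = 12 m
Visualize: the diagonal of the base, then a right triangle with that diagonal and the height.
Formula: d = sqrt(l^2 + w^2 + h^2)
l^2 + w^2 + h^2 = 6.76 + 15.21 + 144 = 165.97
d = sqrt(165.97)
d = 12.8829
12.8829 m


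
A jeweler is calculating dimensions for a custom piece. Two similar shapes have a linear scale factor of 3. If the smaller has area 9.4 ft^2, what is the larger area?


Linear scale factor k = 3
Original area = 9.4 ft^2
Rule: under a linear scaling by k, areas scale by k^2.
k^2 = 3^2 = 9
New area = 9.4 * 9
New area = 84.6
84.6 ft^2


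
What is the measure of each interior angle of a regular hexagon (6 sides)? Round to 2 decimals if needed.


Shape: regular hexagon (6 sides)
Formula: interior angle = (n - 2) * 180 / n
(n - 2) = 4
(n - 2) * 180 = 720
angle = 720 / 6
angle = 120
120 degrees


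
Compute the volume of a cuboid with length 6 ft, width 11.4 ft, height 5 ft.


Shape: rectangular prism
l = 6 ft, w = 11.4 ft, h = 5 ft
Formula: V = l * w * h
V = 6 * 11.4 * 5
V = 68.4 * 5
V = 342
342 ft^3


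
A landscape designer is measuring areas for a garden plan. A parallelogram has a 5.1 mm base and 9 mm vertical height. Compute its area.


Shape: parallelogram
Base b = 5.1 mm, Height h = 9 mm
Formula: A = b * h
A = 5.1 * 9
A = 45.9
45.9 mm^2


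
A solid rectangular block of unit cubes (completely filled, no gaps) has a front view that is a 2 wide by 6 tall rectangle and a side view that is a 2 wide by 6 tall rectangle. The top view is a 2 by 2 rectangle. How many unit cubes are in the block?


Orthographic views of a solid rectangular block:
Front view 2 x 6 -> length = 2, height = 6
Side view 2 x 6 -> width = 2, height = 6 (consistent)
Top view 2 x 2 -> confirms length = 2, width = 2
The block is 2 x 2 x 6.
Total unit cubes = 2 * 2 * 6 = 24
24 unit cubes


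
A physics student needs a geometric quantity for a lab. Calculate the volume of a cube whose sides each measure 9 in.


Shape: cube
Side s = 9 in
Formula: V = s^3
V = 9 * 9 * 9
V = 81 * 9
V = 729
729 in^3


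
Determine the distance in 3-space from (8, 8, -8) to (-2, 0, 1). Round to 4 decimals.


3D distance between two points
P1 = (8, 8, -8), P2 = (-2, 0, 1)
Formula: d = sqrt((x2-x1)^2 + (y2-y1)^2 + (z2-z1)^2)
dx = -2 - 8 = -10
dy = 0 - 8 = -8
dz = 1 - -8 = 9
dx^2 + dy^2 + dz^2 = 100 + 64 + 81 = 245
d = sqrt(245)
d = 15.6525
15.6525 units


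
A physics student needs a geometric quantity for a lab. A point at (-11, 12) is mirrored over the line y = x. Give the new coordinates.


Transformation: reflection
Original point: (-11, 12)
Rule for reflection over y = x: (x, y) -> (y, x)
Apply: (-11, 12) -> (12, -11)
(12, -11)


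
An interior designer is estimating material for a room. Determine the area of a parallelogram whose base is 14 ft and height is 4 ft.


Shape: parallelogram
Base b = 14 ft, Height h = 4 ft
Formula: A = b * h
A = 14 * 4
A = 56
56 ft^2


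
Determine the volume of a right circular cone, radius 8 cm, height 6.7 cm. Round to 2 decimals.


Shape: cone
Radius r = 8 cm, Height h = 6.7 cm
Formula: V = (1/3) * pi * r^2 * h
r^2 = 64
pi * r^2 * h = pi * 64 * 6.7 = 428.8 * pi
V = 428.8 * pi / 3
V = 449.04
449.04 cm^3


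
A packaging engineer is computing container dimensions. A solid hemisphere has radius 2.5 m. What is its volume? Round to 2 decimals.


Shape: hemisphere (half of a sphere)
Radius r = 2.5 m
Formula: V = (1/2) * (4/3) * pi * r^3 = (2/3) * pi * r^3
r^3 = 15.625
(2/3) * 15.625 = 10.416667
V = 10.416667 * pi
V = 32.72
32.72 m^3


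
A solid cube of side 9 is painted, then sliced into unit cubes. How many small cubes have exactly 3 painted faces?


Large cube: 9 x 9 x 9, cut into unit cubes.
Cubes with 3 painted faces are at the corners. A cube always has 8 corners.
Count = 8
8 unit cubes


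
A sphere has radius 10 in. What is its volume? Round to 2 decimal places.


Shape: sphere
Radius r = 10 in
Formula: V = (4/3) * pi * r^3
r^3 = 1000
(4/3) * 1000 = 1333.333333
V = 1333.333333 * pi
V = 4188.79
4188.79 in^3


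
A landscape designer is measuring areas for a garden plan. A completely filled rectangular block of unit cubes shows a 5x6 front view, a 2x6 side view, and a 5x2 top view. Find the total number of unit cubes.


Orthographic views of a solid rectangular block:
Front view 5 x 6 -> length = 5, height = 6
Side view 2 x 6 -> width = 2, height = 6 (consistent)
Top view 5 x 2 -> confirms length = 5, width = 2
The block is 5 x 2 x 6.
Total unit cubes = 5 * 2 * 6 = 60
60 unit cubes


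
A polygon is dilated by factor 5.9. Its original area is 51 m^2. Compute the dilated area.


Linear scale factor k = 5.9
Original area = 51 m^2
Rule: under a linear scaling by k, areas scale by k^2.
k^2 = 5.9^2 = 34.81
New area = 51 * 34.81
New area = 1775.31
1775.31 m^2


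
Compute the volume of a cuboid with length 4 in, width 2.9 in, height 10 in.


Shape: rectangular prism
l = 4 in, w = 2.9 in, h = 10 in
Formula: V = l * w * h
V = 4 * 2.9 * 10
V = 11.6 * 10
V = 116
116 in^3


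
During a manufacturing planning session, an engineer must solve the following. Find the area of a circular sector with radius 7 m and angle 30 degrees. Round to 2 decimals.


Shape: circular sector
Radius r = 7 m, Angle = 30 degrees
Formula: A = (angle/360) * pi * r^2
r^2 = 49
Fraction of circle = 30/360
A = (30/360) * pi * 49
A = 4.083333 * pi
A = 12.83
12.83 m^2


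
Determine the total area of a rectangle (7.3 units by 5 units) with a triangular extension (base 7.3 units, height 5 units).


Composite shape: rectangle + triangle
Rectangle area = 7.3 * 5 = 36.5
Triangle area = 0.5 * 7.3 * 5 = 18.25
Total = 36.5 + 18.25
Total = 54.75
54.75 units^2


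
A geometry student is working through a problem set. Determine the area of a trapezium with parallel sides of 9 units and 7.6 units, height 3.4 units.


Shape: trapezoid
Parallel sides a = 9 units, b = 7.6 units; Height h = 3.4 units
Formula: A = (a + b) * h / 2
a + b = 9 + 7.6 = 16.6
A = 16.6 * 3.4 / 2
A = 56.44 / 2
A = 28.22
28.22 units^2


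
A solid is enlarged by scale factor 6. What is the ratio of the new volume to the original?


Linear scale factor k = 6
Rule: under a linear scaling by k, volumes scale by k^3.
k^3 = 6 * 6 * 6
k^3 = 36 * 6
k^3 = 216
Volume scales by a factor of 216.
216 (dimensionless)


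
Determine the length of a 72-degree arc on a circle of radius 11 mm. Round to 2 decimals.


Shape: circular arc
Radius r = 11 mm, Angle = 72 degrees
Formula: L = (angle/360) * 2 * pi * r
2 * pi * r = 22 * pi
L = (72/360) * 22 * pi
L = 4.4 * pi
L = 13.82
13.82 mm


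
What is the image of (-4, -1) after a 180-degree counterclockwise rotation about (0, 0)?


Transformation: rotation about the origin
Original point: (-4, -1)
Rule for 180 deg: (x, y) -> (-x, -y)
Apply: (-4, -1) -> (4, 1)
(4, 1)


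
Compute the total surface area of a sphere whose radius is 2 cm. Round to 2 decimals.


Shape: sphere
Radius r = 2 cm
Formula: SA = 4 * pi * r^2
r^2 = 4
SA = 4 * pi * 4
SA = 16 * pi
SA = 50.27
50.27 cm^2


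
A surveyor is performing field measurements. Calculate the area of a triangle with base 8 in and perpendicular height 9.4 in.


Shape: triangle
Base b = 8 in, Height h = 9.4 in
Formula: A = (1/2) * b * h
A = 0.5 * 8 * 9.4
A = 0.5 * 75.2
A = 37.6
37.6 in^2


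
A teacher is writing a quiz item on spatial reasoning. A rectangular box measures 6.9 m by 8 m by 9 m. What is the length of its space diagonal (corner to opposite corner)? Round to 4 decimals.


Shape: rectangular box (space diagonal)
l = 6.9 m, w = 8 m, h = 9 m
Visualize: the diagonal of the base, then a right triangle with that diagonal and the height.
Formula: d = sqrt(l^2 + w^2 + h^2)
l^2 + w^2 + h^2 = 47.61 + 64 + 81 = 192.61
d = sqrt(192.61)
d = 13.8784
13.8784 m


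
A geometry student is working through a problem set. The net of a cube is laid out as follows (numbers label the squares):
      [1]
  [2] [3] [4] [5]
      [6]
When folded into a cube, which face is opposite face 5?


Net: cross layout. Take square 3 as the base (bottom).
Fold the four squares in the horizontal row up around 3: 2 -> left, 4 -> right, 5 wraps to the top.
Fold 1 and 6 up from 3: 1 -> back, 6 -> front.
Opposite pairs are therefore: (1, 6), (2, 4), (3, 5).
Face 5 is opposite face 3.
face 3


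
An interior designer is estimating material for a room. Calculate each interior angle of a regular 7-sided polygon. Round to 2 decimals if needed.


Shape: regular heptagon (7 sides)
Formula: interior angle = (n - 2) * 180 / n
(n - 2) = 5
(n - 2) * 180 = 900
angle = 900 / 7
angle = 128.57
128.57 degrees


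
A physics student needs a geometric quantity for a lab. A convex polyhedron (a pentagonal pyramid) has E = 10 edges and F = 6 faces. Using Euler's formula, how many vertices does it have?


Polyhedron: pentagonal pyramid
Euler's formula for convex polyhedra: V - E + F = 2
Given: E = 10 edges and F = 6 faces
Solve for V:
V = 2 + E - F = 2 + 10 - 6 = 6
6 vertices


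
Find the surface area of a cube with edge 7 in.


Shape: cube
Side s = 7 in
A cube has 6 square faces.
Formula: SA = 6 * s^2
s^2 = 49
SA = 6 * 49
SA = 294
294 in^2


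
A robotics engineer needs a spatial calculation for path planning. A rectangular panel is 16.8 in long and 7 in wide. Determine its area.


Shape: rectangle
Length l = 16.8 in, Width w = 7 in
Formula: A = l * w
A = 16.8 * 7
A = 117.6
117.6 in^2


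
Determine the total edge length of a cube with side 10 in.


Shape: cube
Side s = 10 in
A cube has 12 edges, all equal.
Formula: total edge length = 12 * s
Total = 12 * 10
Total = 120
120 in


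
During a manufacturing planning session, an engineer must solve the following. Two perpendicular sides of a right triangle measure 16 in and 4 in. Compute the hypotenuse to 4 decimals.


Shape: right triangle
Legs a = 16 in, b = 4 in
Formula: c = sqrt(a^2 + b^2)
a^2 = 256, b^2 = 16
a^2 + b^2 = 272
c = sqrt(272)
c = 16.4924
16.4924 in


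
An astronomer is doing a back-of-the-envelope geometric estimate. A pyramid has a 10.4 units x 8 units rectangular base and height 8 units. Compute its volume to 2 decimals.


Shape: rectangular pyramid
Base: 10.4 units x 8 units, Height h = 8 units
Formula: V = (1/3) * base_area * h
base_area = 10.4 * 8 = 83.2
base_area * h = 83.2 * 8 = 665.6
V = 665.6 / 3
V = 221.87
221.87 units^3


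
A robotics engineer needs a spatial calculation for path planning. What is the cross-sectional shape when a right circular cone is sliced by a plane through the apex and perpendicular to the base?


Solid: right circular cone
Cutting plane: through the apex and perpendicular to the base
Visualize the intersection of the plane with the solid's surface.
The boundary of the cut region is a isosceles triangle.
isosceles triangle


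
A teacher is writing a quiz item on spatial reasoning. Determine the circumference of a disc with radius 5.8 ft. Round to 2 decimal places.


Shape: circle
Radius r = 5.8 ft
Formula: C = 2 * pi * r
C = 2 * pi * 5.8
C = 11.6 * pi
C = 36.44
36.44 ft


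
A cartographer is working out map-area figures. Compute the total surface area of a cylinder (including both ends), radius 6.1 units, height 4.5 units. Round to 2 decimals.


Shape: closed cylinder
Radius r = 6.1 units, Height h = 4.5 units
Formula: SA = 2*pi*r^2 + 2*pi*r*h = 2*pi*r*(r + h)
r + h = 10.6
2 * r * (r + h) = 2 * 6.1 * 10.6 = 129.32
SA = 129.32 * pi
SA = 406.27
406.27 units^2


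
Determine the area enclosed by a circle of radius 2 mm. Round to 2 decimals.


Shape: circle
Radius r = 2 mm
Formula: A = pi * r^2
r^2 = 2^2 = 4
A = pi * 4
A = 12.57
12.57 mm^2


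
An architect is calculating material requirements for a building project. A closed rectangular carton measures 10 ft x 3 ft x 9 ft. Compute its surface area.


Shape: rectangular prism
l = 10 ft, w = 3 ft, h = 9 ft
Formula: SA = 2(lw + lh + wh)
lw = 30, lh = 90, wh = 27
lw + lh + wh = 147
SA = 2 * 147
SA = 294
294 ft^2


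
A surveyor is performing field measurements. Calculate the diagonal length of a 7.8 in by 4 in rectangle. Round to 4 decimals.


Shape: rectangle (diagonal via Pythagoras)
Sides: 7.8 in and 4 in
Formula: d = sqrt(l^2 + w^2)
l^2 = 60.84, w^2 = 16
l^2 + w^2 = 76.84
d = sqrt(76.84)
d = 8.7658
8.7658 in


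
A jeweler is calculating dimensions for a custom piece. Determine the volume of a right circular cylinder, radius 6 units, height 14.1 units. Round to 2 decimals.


Shape: cylinder
Radius r = 6 units, Height h = 14.1 units
Formula: V = pi * r^2 * h
r^2 = 36
V = pi * 36 * 14.1
V = 507.6 * pi
V = 1594.67
1594.67 units^3


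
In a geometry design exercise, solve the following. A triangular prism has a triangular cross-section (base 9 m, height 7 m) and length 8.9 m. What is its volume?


Shape: triangular prism
Triangle base = 9 m, triangle height = 7 m, prism length L = 8.9 m
Formula: V = (1/2 * b * h_tri) * L
Cross-section area = 0.5 * 9 * 7 = 31.5
V = 31.5 * 8.9
V = 280.35
280.35 m^3


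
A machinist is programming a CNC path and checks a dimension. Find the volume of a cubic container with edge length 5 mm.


Shape: cube
Side s = 5 mm
Formula: V = s^3
V = 5 * 5 * 5
V = 25 * 5
V = 125
125 mm^3


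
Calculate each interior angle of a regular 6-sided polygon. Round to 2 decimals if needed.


Shape: regular hexagon (6 sides)
Formula: interior angle = (n - 2) * 180 / n
(n - 2) = 4
(n - 2) * 180 = 720
angle = 720 / 6
angle = 120
120 degrees


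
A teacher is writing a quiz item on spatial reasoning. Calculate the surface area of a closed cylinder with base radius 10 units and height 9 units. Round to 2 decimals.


Shape: closed cylinder
Radius r = 10 units, Height h = 9 units
Formula: SA = 2*pi*r^2 + 2*pi*r*h = 2*pi*r*(r + h)
r + h = 19
2 * r * (r + h) = 2 * 10 * 19 = 380
SA = 380 * pi
SA = 1193.81
1193.81 units^2


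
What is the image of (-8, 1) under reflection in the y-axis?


Transformation: reflection
Original point: (-8, 1)
Rule for reflection over the y-axis: (x, y) -> (-x, y)
Apply: (-8, 1) -> (8, 1)
(8, 1)


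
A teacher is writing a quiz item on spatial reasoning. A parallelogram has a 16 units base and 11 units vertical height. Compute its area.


Shape: parallelogram
Base b = 16 units, Height h = 11 units
Formula: A = b * h
A = 16 * 11
A = 176
176 units^2


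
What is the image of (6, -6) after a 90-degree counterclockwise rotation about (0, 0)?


Transformation: rotation about the origin
Original point: (6, -6)
Rule for 90 deg counterclockwise: (x, y) -> (-y, x)
Apply: (6, -6) -> (6, 6)
(6, 6)


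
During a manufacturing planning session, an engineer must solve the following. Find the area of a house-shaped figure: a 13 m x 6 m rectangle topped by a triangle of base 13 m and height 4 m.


Composite shape: rectangle + triangle
Rectangle area = 13 * 6 = 78
Triangle area = 0.5 * 13 * 4 = 26
Total = 78 + 26
Total = 104
104 m^2


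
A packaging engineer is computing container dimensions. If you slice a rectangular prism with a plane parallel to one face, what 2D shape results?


Solid: rectangular prism
Cutting plane: parallel to one face
Visualize the intersection of the plane with the solid's surface.
The boundary of the cut region is a rectangle.
rectangle


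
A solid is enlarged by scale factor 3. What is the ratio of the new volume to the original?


Linear scale factor k = 3
Rule: under a linear scaling by k, volumes scale by k^3.
k^3 = 3 * 3 * 3
k^3 = 9 * 3
k^3 = 27
Volume scales by a factor of 27.
27 (dimensionless)


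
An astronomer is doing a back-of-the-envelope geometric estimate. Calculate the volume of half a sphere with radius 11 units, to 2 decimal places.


Shape: hemisphere (half of a sphere)
Radius r = 11 units
Formula: V = (1/2) * (4/3) * pi * r^3 = (2/3) * pi * r^3
r^3 = 1331
(2/3) * 1331 = 887.333333
V = 887.333333 * pi
V = 2787.64
2787.64 units^3


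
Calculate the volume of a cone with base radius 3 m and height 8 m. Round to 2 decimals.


Shape: cone
Radius r = 3 m, Height h = 8 m
Formula: V = (1/3) * pi * r^2 * h
r^2 = 9
pi * r^2 * h = pi * 9 * 8 = 72 * pi
V = 72 * pi / 3
V = 75.4
75.4 m^3


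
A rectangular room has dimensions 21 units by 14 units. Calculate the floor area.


Shape: rectangle
Length l = 21 units, Width w = 14 units
Formula: A = l * w
A = 21 * 14
A = 294
294 units^2


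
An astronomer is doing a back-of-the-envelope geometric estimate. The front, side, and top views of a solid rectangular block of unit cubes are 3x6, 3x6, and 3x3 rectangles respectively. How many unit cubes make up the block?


Orthographic views of a solid rectangular block:
Front view 3 x 6 -> length = 3, height = 6
Side view 3 x 6 -> width = 3, height = 6 (consistent)
Top view 3 x 3 -> confirms length = 3, width = 3
The block is 3 x 3 x 6.
Total unit cubes = 3 * 3 * 6 = 54
54 unit cubes


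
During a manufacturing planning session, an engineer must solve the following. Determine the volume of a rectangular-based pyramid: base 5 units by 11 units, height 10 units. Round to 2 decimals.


Shape: rectangular pyramid
Base: 5 units x 11 units, Height h = 10 units
Formula: V = (1/3) * base_area * h
base_area = 5 * 11 = 55
base_area * h = 55 * 10 = 550
V = 550 / 3
V = 183.33
183.33 units^3


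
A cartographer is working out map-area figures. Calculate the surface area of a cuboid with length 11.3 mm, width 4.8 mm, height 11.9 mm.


Shape: rectangular prism
l = 11.3 mm, w = 4.8 mm, h = 11.9 mm
Formula: SA = 2(lw + lh + wh)
lw = 54.24, lh = 134.47, wh = 57.12
lw + lh + wh = 245.83
SA = 2 * 245.83
SA = 491.66
491.66 mm^2


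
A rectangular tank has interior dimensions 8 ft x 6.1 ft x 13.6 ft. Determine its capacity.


Shape: rectangular prism
l = 8 ft, w = 6.1 ft, h = 13.6 ft
Formula: V = l * w * h
V = 8 * 6.1 * 13.6
V = 48.8 * 13.6
V = 663.68
663.68 ft^3


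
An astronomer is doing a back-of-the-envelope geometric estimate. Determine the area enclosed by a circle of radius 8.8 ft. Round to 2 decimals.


Shape: circle
Radius r = 8.8 ft
Formula: A = pi * r^2
r^2 = 8.8^2 = 77.44
A = pi * 77.44
A = 243.28
243.28 ft^2


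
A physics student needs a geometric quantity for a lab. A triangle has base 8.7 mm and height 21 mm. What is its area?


Shape: triangle
Base b = 8.7 mm, Height h = 21 mm
Formula: A = (1/2) * b * h
A = 0.5 * 8.7 * 21
A = 0.5 * 182.7
A = 91.35
91.35 mm^2


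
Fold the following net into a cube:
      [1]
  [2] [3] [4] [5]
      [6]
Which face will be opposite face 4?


Net: cross layout. Take square 3 as the base (bottom).
Fold the four squares in the horizontal row up around 3: 2 -> left, 4 -> right, 5 wraps to the top.
Fold 1 and 6 up from 3: 1 -> back, 6 -> front.
Opposite pairs are therefore: (1, 6), (2, 4), (3, 5).
Face 4 is opposite face 2.
face 2


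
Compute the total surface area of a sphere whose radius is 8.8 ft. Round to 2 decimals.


Shape: sphere
Radius r = 8.8 ft
Formula: SA = 4 * pi * r^2
r^2 = 77.44
SA = 4 * pi * 77.44
SA = 309.76 * pi
SA = 973.14
973.14 ft^2


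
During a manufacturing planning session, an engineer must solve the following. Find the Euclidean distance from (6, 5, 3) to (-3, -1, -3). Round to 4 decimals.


3D distance between two points
P1 = (6, 5, 3), P2 = (-3, -1, -3)
Formula: d = sqrt((x2-x1)^2 + (y2-y1)^2 + (z2-z1)^2)
dx = -3 - 6 = -9
dy = -1 - 5 = -6
dz = -3 - 3 = -6
dx^2 + dy^2 + dz^2 = 81 + 36 + 36 = 153
d = sqrt(153)
d = 12.3693
12.3693 units


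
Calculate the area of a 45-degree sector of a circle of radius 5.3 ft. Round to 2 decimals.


Shape: circular sector
Radius r = 5.3 ft, Angle = 45 degrees
Formula: A = (angle/360) * pi * r^2
r^2 = 28.09
Fraction of circle = 45/360
A = (45/360) * pi * 28.09
A = 3.51125 * pi
A = 11.03
11.03 ft^2


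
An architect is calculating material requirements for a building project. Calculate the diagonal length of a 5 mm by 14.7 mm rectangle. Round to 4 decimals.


Shape: rectangle (diagonal via Pythagoras)
Sides: 5 mm and 14.7 mm
Formula: d = sqrt(l^2 + w^2)
l^2 = 25, w^2 = 216.09
l^2 + w^2 = 241.09
d = sqrt(241.09)
d = 15.5271
15.5271 mm


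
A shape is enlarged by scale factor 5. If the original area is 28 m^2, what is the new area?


Linear scale factor k = 5
Original area = 28 m^2
Rule: under a linear scaling by k, areas scale by k^2.
k^2 = 5^2 = 25
New area = 28 * 25
New area = 700
700 m^2
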